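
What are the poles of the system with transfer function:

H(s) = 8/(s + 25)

Pole is where denominator = 0: s + 25 = 0, so s = -25.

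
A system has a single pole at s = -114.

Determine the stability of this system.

Pole at s = -114 is in the left half-plane. Stable.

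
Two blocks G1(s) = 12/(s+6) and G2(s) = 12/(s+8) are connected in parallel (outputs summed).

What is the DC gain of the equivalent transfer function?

Parallel: G_eq = G1 + G2. DC gain = G1(0) + G2(0) = 12/6 + 12/8 = 2 + 1.5 = 3.5.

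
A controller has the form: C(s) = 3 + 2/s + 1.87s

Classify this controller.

This is a Proportional-Integral-Derivative (PID) controller.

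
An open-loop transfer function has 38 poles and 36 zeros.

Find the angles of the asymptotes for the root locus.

n - m = 38 - 36 = 2. Angles: θk = (2k + 1)·180°/2 = 90°, 270°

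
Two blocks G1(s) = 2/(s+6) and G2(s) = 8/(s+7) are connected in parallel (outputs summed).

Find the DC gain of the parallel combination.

Parallel: G_eq = G1 + G2. DC gain = G1(0) + G2(0) = 2/6 + 8/7 = 0.3333 + 1.1429 = 1.4762.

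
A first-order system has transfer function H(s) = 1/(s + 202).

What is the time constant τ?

For H(s) = 1/(s + 1/τ), the pole is at -1/τ = -202, so τ = 1/202 = 0.0050 s.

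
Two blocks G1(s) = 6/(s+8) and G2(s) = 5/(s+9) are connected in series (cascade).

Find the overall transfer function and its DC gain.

Series: multiply transfer functions. G_eq = 6/(s+8) × 5/(s+9) = 30/((s+8)(s+9)). DC gain = 30/(8×9) = 0.4167.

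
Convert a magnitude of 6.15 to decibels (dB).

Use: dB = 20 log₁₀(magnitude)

dB = 20 log₁₀(6.15) = 15.8 dB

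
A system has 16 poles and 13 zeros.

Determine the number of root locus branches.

Root locus has n branches where n = number of poles = 16.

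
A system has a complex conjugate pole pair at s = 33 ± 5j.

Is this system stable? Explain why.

Real part of poles is 33 (> 0, right half-plane). Unstable.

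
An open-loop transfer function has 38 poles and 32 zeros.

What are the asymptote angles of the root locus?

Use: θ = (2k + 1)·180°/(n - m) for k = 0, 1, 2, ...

n - m = 38 - 32 = 6. Angles: θk = (2k + 1)·180°/6 = 30°, 90°, 150°, 210°, 270°, 330°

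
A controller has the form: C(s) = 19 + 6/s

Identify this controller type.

This is a Proportional-Integral (PI) controller.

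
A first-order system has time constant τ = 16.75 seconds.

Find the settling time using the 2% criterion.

For first-order system, 2% settling time ≈ 4τ = 4 × 16.75 = 67.0 s.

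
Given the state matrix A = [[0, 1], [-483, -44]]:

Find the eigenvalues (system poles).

det(A - λI) = λ² - (-44)λ + 483 = (λ - (-21))(λ - (-23)). Eigenvalues: -21, -23.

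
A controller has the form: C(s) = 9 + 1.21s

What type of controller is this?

This is a Proportional-Derivative (PD) controller.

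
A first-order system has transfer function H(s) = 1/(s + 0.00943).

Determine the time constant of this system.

For H(s) = 1/(s + 1/τ), the pole is at -1/τ = -0.00943, so τ = 1/0.00943 = 106 s.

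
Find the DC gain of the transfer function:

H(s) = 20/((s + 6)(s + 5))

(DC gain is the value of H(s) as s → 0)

DC gain = H(0) = 20/(6 × 5) = 20/30 = 0.6667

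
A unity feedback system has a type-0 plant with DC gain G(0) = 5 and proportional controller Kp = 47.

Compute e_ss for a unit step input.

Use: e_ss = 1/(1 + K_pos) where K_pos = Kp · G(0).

K_pos = Kp · G(0) = 47 × 5 = 235. e_ss = 1/(1 + 235) = 0.0042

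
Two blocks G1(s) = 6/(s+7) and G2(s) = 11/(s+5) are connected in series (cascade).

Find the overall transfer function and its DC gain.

Series: multiply transfer functions. G_eq = 6/(s+7) × 11/(s+5) = 66/((s+7)(s+5)). DC gain = 66/(7×5) = 1.8857.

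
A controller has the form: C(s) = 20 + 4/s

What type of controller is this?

This is a Proportional-Integral (PI) controller.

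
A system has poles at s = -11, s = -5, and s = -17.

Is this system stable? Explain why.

All poles are in the left half-plane. System is stable.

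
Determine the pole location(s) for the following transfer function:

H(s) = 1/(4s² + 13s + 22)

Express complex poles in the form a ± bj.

Discriminant = 13² - 4×4×22 = 169 - 352 = -183 < 0, so the poles are a complex conjugate pair s = (-13 ± j√183)/(2×4). Real part = -13/(2×4) = -13/8 = -1.625; imaginary part = ±√183/(2×4) ≈ 1.6910. Poles: s = -1.625 ± 1.6910j.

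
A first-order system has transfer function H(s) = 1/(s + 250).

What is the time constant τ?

For H(s) = 1/(s + 1/τ), the pole is at -1/τ = -250, so τ = 1/250 = 0.004 s.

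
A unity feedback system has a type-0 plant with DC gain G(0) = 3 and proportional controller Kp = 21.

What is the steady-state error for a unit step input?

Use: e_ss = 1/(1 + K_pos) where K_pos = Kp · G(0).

K_pos = Kp · G(0) = 21 × 3 = 63. e_ss = 1/(1 + 63) = 0.015625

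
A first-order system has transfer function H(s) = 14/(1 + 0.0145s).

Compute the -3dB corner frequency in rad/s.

Corner frequency = 1/τ = 1/0.0145 = 68.966 rad/s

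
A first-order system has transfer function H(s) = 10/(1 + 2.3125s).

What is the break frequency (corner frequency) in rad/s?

Corner frequency = 1/τ = 1/2.3125 = 0.432 rad/s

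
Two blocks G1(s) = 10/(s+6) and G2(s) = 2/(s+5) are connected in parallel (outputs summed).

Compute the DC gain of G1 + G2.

Parallel: G_eq = G1 + G2. DC gain = G1(0) + G2(0) = 10/6 + 2/5 = 1.6667 + 0.4 = 2.0667.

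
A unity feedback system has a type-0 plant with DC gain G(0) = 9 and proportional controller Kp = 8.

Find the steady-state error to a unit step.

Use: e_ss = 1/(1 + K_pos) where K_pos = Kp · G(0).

K_pos = Kp · G(0) = 8 × 9 = 72. e_ss = 1/(1 + 72) = 0.0137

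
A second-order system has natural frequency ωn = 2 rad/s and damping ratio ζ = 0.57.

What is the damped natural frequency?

ωd = ωn√(1 - ζ²) = 2√(1 - 0.57²) = 1.64 rad/s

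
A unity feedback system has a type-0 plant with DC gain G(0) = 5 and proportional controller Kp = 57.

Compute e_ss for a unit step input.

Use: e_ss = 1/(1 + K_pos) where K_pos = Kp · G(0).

K_pos = Kp · G(0) = 57 × 5 = 285. e_ss = 1/(1 + 285) = 0.0035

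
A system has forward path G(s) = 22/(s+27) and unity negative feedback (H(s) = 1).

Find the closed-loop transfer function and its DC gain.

T(s) = G/(1+GH) = [22/(s+27)] / [1 + 22/(s+27)] = 22/(s+27+22) = 22/(s+49). DC gain = 22/49 = 0.4490.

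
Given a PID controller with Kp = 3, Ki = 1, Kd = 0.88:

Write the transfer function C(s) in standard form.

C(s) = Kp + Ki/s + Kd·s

Substituting values: C(s) = 3 + 1/s + 0.88s = (0.88s² + 3s + 1)/s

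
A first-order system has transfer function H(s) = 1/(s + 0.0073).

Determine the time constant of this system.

For H(s) = 1/(s + 1/τ), the pole is at -1/τ = -0.0073, so τ = 1/0.0073 = 137 s.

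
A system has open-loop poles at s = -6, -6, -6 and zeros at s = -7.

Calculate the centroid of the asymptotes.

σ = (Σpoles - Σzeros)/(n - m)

σ = (Σpoles - Σzeros)/(n - m) = (-18 - (-7))/(3 - 1) = -11/2 = -5.5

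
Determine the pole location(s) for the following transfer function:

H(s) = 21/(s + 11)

Pole is where denominator = 0: s + 11 = 0, so s = -11.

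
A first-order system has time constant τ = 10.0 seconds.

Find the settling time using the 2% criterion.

For first-order system, 2% settling time ≈ 4τ = 4 × 10.0 = 40.0 s.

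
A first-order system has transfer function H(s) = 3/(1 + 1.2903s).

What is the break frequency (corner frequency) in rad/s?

Corner frequency = 1/τ = 1/1.2903 = 0.775 rad/s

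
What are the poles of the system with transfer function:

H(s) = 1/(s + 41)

Pole is where denominator = 0: s + 41 = 0, so s = -41.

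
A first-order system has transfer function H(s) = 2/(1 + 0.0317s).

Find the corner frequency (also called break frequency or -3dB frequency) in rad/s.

Corner frequency = 1/τ = 1/0.0317 = 31.546 rad/s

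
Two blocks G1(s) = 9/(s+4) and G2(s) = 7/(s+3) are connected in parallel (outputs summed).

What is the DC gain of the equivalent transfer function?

Parallel: G_eq = G1 + G2. DC gain = G1(0) + G2(0) = 9/4 + 7/3 = 2.25 + 2.3333 = 4.5833.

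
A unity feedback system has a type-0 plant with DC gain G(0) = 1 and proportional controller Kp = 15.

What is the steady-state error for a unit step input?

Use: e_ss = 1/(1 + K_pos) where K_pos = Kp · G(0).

K_pos = Kp · G(0) = 15 × 1 = 15. e_ss = 1/(1 + 15) = 0.0625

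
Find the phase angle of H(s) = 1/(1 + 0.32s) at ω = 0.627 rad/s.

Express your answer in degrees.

Phase = -arctan(ωτ) = -arctan(0.627 × 0.32) = -11.3°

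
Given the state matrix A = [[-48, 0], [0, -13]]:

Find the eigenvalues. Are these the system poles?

For diagonal matrix, eigenvalues are diagonal entries: λ₁ = -48, λ₂ = -13. Eigenvalues of A = system poles.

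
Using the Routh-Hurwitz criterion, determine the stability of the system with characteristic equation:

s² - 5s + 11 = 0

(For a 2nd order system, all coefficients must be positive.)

Coefficients: 1, -5, 11. b=-5 not positive, so system is unstable.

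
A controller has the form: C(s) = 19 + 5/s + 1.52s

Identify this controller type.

This is a Proportional-Integral-Derivative (PID) controller.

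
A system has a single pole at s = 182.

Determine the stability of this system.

Pole at s = 182 is in the right half-plane. Unstable.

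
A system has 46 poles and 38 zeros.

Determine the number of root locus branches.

Root locus has n branches where n = number of poles = 46.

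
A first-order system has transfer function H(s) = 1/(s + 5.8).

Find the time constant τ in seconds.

For H(s) = 1/(s + 1/τ), the pole is at -1/τ = -5.8, so τ = 1/5.8 = 0.1724 s.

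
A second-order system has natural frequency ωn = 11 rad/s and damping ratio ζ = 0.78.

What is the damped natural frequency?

ωd = ωn√(1 - ζ²) = 11√(1 - 0.78²) = 6.88 rad/s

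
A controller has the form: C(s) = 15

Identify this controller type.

This is a Proportional (P) controller.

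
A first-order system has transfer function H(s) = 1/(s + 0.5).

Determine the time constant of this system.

For H(s) = 1/(s + 1/τ), the pole is at -1/τ = -0.5, so τ = 1/0.5 = 2 s.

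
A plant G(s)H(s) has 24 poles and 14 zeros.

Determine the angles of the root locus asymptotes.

n - m = 24 - 14 = 10. Angles: θk = (2k + 1)·180°/10 = 18°, 54°, 90°, 126°, 162°, 198°, 234°, 270°, 306°, 342°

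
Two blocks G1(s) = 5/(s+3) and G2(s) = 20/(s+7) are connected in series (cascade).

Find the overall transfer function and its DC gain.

Series: multiply transfer functions. G_eq = 5/(s+3) × 20/(s+7) = 100/((s+3)(s+7)). DC gain = 100/(3×7) = 4.7619.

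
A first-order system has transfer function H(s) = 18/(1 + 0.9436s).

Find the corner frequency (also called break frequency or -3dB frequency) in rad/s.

Corner frequency = 1/τ = 1/0.9436 = 1.06 rad/s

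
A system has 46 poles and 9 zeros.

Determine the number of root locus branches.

Root locus has n branches where n = number of poles = 46.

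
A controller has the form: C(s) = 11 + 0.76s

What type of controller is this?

This is a Proportional-Derivative (PD) controller.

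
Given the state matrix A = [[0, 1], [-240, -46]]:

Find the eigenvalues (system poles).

det(A - λI) = λ² - (-46)λ + 240 = (λ - (-40))(λ - (-6)). Eigenvalues: -40, -6.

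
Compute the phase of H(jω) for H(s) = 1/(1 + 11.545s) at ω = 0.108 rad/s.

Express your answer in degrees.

Phase = -arctan(ωτ) = -arctan(0.108 × 11.545) = -51.3°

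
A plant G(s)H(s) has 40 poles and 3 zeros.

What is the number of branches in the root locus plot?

Root locus has n branches where n = number of poles = 40.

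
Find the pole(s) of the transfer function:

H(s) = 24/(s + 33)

Pole is where denominator = 0: s + 33 = 0, so s = -33.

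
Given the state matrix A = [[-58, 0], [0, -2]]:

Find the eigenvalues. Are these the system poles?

For diagonal matrix, eigenvalues are diagonal entries: λ₁ = -58, λ₂ = -2. Eigenvalues of A = system poles.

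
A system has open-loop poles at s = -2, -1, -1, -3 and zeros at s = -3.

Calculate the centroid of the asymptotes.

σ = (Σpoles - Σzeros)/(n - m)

σ = (Σpoles - Σzeros)/(n - m) = (-7 - (-3))/(4 - 1) = -4/3 = -1.33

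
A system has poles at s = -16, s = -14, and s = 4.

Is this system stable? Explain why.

Pole(s) at s = 4 are not in the left half-plane. System is unstable.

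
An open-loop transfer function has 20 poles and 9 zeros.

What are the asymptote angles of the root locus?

n - m = 20 - 9 = 11. Angles: θk = (2k + 1)·180°/11 = 16.36°, 49.09°, 81.82°, 114.55°, 147.27°, 180°, 212.73°, 245.45°, 278.18°, 310.91°, 343.64°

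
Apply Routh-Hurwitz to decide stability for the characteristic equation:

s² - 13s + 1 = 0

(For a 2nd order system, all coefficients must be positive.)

Coefficients: 1, -13, 1. b=-13 not positive, so system is unstable.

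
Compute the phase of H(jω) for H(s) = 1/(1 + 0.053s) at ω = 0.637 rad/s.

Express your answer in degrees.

Phase = -arctan(ωτ) = -arctan(0.637 × 0.053) = -1.9°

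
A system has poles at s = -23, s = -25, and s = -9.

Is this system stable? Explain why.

All poles are in the left half-plane. System is stable.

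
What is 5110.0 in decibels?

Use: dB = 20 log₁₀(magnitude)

dB = 20 log₁₀(5110.0) = 74.2 dB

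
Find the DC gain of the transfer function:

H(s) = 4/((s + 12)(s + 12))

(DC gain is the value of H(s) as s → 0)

DC gain = H(0) = 4/(12 × 12) = 4/144 = 0.0278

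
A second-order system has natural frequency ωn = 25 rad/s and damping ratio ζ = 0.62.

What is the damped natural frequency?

ωd = ωn√(1 - ζ²) = 25√(1 - 0.62²) = 19.62 rad/s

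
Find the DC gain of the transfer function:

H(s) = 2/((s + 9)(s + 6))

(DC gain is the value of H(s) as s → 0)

DC gain = H(0) = 2/(9 × 6) = 2/54 = 0.0370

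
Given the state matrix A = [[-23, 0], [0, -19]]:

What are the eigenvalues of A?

For diagonal matrix, eigenvalues are diagonal entries: λ₁ = -23, λ₂ = -19.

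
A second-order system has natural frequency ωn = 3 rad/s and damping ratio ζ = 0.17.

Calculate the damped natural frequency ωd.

ωd = ωn√(1 - ζ²) = 3√(1 - 0.17²) = 2.96 rad/s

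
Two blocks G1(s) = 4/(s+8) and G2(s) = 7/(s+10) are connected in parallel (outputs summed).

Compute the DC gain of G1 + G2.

Parallel: G_eq = G1 + G2. DC gain = G1(0) + G2(0) = 4/8 + 7/10 = 0.5 + 0.7 = 1.2.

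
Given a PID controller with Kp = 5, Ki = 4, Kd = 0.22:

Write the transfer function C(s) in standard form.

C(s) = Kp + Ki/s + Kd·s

Substituting values: C(s) = 5 + 4/s + 0.22s = (0.22s² + 5s + 4)/s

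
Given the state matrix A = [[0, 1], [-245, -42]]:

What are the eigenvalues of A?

det(A - λI) = λ² - (-42)λ + 245 = (λ - (-35))(λ - (-7)). Eigenvalues: -35, -7.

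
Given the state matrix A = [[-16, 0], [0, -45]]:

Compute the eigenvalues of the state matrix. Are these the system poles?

For diagonal matrix, eigenvalues are diagonal entries: λ₁ = -16, λ₂ = -45. Eigenvalues of A = system poles.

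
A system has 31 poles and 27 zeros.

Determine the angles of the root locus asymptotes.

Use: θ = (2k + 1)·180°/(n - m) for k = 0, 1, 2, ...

n - m = 31 - 27 = 4. Angles: θk = (2k + 1)·180°/4 = 45°, 135°, 225°, 315°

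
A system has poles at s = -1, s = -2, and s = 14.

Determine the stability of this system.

Pole(s) at s = 14 are not in the left half-plane. System is unstable.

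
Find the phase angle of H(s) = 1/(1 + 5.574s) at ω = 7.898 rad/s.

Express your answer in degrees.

Phase = -arctan(ωτ) = -arctan(7.898 × 5.574) = -88.7°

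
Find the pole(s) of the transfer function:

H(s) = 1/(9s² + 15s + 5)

Discriminant = 15² - 4×9×5 = 225 - 180 = 45 > 0, so two distinct real poles. Using quadratic formula: s = (-15 ± √45)/(2×9) = (-15 ± √45)/18, with √45 ≈ 6.7082. s₁ ≈ -0.4607, s₂ ≈ -1.2060. Poles: s₁ = -0.4607, s₂ = -1.2060.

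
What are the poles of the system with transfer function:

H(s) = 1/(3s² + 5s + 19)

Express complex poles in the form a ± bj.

Discriminant = 5² - 4×3×19 = 25 - 228 = -203 < 0, so the poles are a complex conjugate pair s = (-5 ± j√203)/(2×3). Real part = -5/(2×3) = -5/6 ≈ -0.8333; imaginary part = ±√203/(2×3) ≈ 2.3746. Poles: s = -0.8333 ± 2.3746j.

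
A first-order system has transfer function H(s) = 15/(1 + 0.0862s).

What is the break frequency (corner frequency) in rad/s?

Corner frequency = 1/τ = 1/0.0862 = 11.601 rad/s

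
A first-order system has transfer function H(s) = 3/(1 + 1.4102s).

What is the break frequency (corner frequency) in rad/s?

Corner frequency = 1/τ = 1/1.4102 = 0.709 rad/s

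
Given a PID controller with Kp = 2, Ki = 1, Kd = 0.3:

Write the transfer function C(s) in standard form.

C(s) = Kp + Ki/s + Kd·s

Substituting values: C(s) = 2 + 1/s + 0.3s = (0.3s² + 2s + 1)/s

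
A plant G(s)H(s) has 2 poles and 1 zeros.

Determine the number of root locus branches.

Root locus has n branches where n = number of poles = 2.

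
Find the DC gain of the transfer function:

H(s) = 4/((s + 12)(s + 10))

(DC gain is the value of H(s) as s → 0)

DC gain = H(0) = 4/(12 × 10) = 4/120 = 0.0333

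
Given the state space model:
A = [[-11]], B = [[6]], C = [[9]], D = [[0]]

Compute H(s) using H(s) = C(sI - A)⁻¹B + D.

(sI - A)⁻¹ = 1/(s + 11). H(s) = 9 × 6/(s + 11) + 0 = 54/(s + 11).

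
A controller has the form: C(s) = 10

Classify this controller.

This is a Proportional (P) controller.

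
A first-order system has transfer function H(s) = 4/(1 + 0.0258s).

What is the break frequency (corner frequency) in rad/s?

Corner frequency = 1/τ = 1/0.0258 = 38.76 rad/s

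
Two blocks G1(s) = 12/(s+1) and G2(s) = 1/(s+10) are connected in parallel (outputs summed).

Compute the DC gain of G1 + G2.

Parallel: G_eq = G1 + G2. DC gain = G1(0) + G2(0) = 12/1 + 1/10 = 12 + 0.1 = 12.1.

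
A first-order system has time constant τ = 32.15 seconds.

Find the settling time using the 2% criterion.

For first-order system, 2% settling time ≈ 4τ = 4 × 32.15 = 128.6 s.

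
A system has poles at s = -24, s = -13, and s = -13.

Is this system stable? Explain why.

All poles are in the left half-plane. System is stable.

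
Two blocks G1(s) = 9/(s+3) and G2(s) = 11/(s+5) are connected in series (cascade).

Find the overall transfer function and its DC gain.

Series: multiply transfer functions. G_eq = 9/(s+3) × 11/(s+5) = 99/((s+3)(s+5)). DC gain = 99/(3×5) = 6.6.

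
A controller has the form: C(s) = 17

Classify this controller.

This is a Proportional (P) controller.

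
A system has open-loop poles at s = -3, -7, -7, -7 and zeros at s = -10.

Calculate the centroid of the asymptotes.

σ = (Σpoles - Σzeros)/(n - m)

σ = (Σpoles - Σzeros)/(n - m) = (-24 - (-10))/(4 - 1) = -14/3 = -4.67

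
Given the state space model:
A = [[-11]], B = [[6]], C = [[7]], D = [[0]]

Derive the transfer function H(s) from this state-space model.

(sI - A)⁻¹ = 1/(s + 11). H(s) = 7 × 6/(s + 11) + 0 = 42/(s + 11).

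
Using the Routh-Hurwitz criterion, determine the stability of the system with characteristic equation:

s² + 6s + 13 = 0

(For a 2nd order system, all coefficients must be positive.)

Coefficients: 1, 6, 13. All positive, so system is stable.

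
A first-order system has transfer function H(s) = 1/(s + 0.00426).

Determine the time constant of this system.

For H(s) = 1/(s + 1/τ), the pole is at -1/τ = -0.00426, so τ = 1/0.00426 = 234.7 s.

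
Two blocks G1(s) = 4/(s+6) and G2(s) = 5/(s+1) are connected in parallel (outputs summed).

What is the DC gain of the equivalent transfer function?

Parallel: G_eq = G1 + G2. DC gain = G1(0) + G2(0) = 4/6 + 5/1 = 0.6667 + 5 = 5.6667.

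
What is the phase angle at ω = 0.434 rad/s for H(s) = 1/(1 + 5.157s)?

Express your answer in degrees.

Phase = -arctan(ωτ) = -arctan(0.434 × 5.157) = -65.9°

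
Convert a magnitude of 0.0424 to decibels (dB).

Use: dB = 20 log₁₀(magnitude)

dB = 20 log₁₀(0.0424) = -27.5 dB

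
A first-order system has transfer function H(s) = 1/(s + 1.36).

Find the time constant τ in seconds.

For H(s) = 1/(s + 1/τ), the pole is at -1/τ = -1.36, so τ = 1/1.36 = 0.7353 s.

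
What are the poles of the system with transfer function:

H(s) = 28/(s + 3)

Pole is where denominator = 0: s + 3 = 0, so s = -3.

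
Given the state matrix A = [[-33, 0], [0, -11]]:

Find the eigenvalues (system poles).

For diagonal matrix, eigenvalues are diagonal entries: λ₁ = -33, λ₂ = -11.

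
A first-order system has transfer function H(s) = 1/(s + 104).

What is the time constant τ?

For H(s) = 1/(s + 1/τ), the pole is at -1/τ = -104, so τ = 1/104 = 0.0096 s.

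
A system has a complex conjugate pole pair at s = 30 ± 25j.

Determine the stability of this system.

Real part of poles is 30 (> 0, right half-plane). Unstable.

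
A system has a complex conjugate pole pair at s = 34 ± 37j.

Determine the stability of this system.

Real part of poles is 34 (> 0, right half-plane). Unstable.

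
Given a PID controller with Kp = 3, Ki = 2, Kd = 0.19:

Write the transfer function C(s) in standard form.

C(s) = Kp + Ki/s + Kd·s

Substituting values: C(s) = 3 + 2/s + 0.19s = (0.19s² + 3s + 2)/s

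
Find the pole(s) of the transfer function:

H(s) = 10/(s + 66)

Pole is where denominator = 0: s + 66 = 0, so s = -66.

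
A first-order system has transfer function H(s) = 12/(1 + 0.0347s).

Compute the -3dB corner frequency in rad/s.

Corner frequency = 1/τ = 1/0.0347 = 28.818 rad/s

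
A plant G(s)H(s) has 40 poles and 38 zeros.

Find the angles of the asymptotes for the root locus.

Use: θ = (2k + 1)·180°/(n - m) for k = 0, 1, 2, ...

n - m = 40 - 38 = 2. Angles: θk = (2k + 1)·180°/2 = 90°, 270°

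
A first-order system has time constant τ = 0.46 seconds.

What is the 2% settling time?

For first-order system, 2% settling time ≈ 4τ = 4 × 0.46 = 1.84 s.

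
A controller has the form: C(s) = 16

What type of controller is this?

This is a Proportional (P) controller.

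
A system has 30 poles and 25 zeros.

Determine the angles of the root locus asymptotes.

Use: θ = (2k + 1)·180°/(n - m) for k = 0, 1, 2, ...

n - m = 30 - 25 = 5. Angles: θk = (2k + 1)·180°/5 = 36°, 108°, 180°, 252°, 324°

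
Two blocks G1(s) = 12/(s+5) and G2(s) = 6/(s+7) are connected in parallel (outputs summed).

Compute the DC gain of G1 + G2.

Parallel: G_eq = G1 + G2. DC gain = G1(0) + G2(0) = 12/5 + 6/7 = 2.4 + 0.8571 = 3.2571.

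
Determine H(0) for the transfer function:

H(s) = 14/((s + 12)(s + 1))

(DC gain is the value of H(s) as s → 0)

DC gain = H(0) = 14/(12 × 1) = 14/12 = 1.1667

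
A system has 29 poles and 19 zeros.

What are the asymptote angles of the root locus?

n - m = 29 - 19 = 10. Angles: θk = (2k + 1)·180°/10 = 18°, 54°, 90°, 126°, 162°, 198°, 234°, 270°, 306°, 342°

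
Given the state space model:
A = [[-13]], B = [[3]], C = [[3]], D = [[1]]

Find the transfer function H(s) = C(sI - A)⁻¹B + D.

(sI - A)⁻¹ = 1/(s + 13). H(s) = 3×3/(s + 13) + 1 = (s + 22)/(s + 13).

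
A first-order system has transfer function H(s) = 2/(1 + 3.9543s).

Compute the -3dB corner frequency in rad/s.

Corner frequency = 1/τ = 1/3.9543 = 0.253 rad/s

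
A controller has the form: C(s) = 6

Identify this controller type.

This is a Proportional (P) controller.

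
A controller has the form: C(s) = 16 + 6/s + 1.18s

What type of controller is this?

This is a Proportional-Integral-Derivative (PID) controller.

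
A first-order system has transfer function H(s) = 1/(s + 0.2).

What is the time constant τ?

For H(s) = 1/(s + 1/τ), the pole is at -1/τ = -0.2, so τ = 1/0.2 = 5 s.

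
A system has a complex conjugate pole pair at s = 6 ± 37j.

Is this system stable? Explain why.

Real part of poles is 6 (> 0, right half-plane). Unstable.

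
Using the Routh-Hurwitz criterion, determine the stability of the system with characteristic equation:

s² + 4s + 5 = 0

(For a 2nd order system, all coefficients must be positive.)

Coefficients: 1, 4, 5. All positive, so system is stable.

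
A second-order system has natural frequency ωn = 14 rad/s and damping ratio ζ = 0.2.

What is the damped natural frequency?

ωd = ωn√(1 - ζ²) = 14√(1 - 0.2²) = 13.72 rad/s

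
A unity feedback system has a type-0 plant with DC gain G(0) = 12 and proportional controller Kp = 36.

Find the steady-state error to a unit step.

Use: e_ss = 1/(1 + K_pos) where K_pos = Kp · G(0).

K_pos = Kp · G(0) = 36 × 12 = 432. e_ss = 1/(1 + 432) = 0.0023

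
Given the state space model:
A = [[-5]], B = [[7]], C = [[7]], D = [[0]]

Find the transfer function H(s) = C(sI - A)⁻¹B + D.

(sI - A)⁻¹ = 1/(s + 5). H(s) = 7 × 7/(s + 5) + 0 = 49/(s + 5).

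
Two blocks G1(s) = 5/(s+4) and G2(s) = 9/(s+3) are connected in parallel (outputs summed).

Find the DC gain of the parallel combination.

Parallel: G_eq = G1 + G2. DC gain = G1(0) + G2(0) = 5/4 + 9/3 = 1.25 + 3 = 4.25.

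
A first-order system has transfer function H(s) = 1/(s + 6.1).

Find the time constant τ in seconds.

For H(s) = 1/(s + 1/τ), the pole is at -1/τ = -6.1, so τ = 1/6.1 = 0.1639 s.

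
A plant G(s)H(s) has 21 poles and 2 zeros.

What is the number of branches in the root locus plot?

Root locus has n branches where n = number of poles = 21.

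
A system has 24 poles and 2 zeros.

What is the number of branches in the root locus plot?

Root locus has n branches where n = number of poles = 24.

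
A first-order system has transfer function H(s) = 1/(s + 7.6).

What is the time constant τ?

For H(s) = 1/(s + 1/τ), the pole is at -1/τ = -7.6, so τ = 1/7.6 = 0.1316 s.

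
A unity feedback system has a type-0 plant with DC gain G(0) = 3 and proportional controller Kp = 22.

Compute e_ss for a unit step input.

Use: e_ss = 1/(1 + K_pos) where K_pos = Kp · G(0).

K_pos = Kp · G(0) = 22 × 3 = 66. e_ss = 1/(1 + 66) = 0.0149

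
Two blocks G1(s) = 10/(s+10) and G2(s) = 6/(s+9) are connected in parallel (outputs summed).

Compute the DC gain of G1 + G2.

Parallel: G_eq = G1 + G2. DC gain = G1(0) + G2(0) = 10/10 + 6/9 = 1 + 0.6667 = 1.6667.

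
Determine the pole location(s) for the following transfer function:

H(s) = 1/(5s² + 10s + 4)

Discriminant = 10² - 4×5×4 = 100 - 80 = 20 > 0, so two distinct real poles. Using quadratic formula: s = (-10 ± √20)/(2×5) = (-10 ± √20)/10, with √20 ≈ 4.4721. s₁ ≈ -0.5528, s₂ ≈ -1.4472. Poles: s₁ = -0.5528, s₂ = -1.4472.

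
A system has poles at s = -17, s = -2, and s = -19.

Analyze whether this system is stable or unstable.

All poles are in the left half-plane. System is stable.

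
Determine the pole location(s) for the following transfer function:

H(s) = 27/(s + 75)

Pole is where denominator = 0: s + 75 = 0, so s = -75.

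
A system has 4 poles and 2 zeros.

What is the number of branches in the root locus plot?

Root locus has n branches where n = number of poles = 4.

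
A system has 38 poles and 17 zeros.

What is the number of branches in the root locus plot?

Root locus has n branches where n = number of poles = 38.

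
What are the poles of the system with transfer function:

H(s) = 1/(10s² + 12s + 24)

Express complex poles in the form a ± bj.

Discriminant = 12² - 4×10×24 = 144 - 960 = -816 < 0, so the poles are a complex conjugate pair s = (-12 ± j√816)/(2×10). Real part = -12/(2×10) = -12/20 = -0.6; imaginary part = ±√816/(2×10) ≈ 1.4283. Poles: s = -0.6 ± 1.4283j.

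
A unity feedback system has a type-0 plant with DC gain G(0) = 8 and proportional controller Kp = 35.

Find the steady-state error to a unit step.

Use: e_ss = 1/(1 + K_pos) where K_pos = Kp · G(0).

K_pos = Kp · G(0) = 35 × 8 = 280. e_ss = 1/(1 + 280) = 0.0036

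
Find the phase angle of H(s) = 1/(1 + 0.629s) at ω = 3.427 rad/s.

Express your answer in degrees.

Phase = -arctan(ωτ) = -arctan(3.427 × 0.629) = -65.1°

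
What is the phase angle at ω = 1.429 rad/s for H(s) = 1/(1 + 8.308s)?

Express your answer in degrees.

Phase = -arctan(ωτ) = -arctan(1.429 × 8.308) = -85.2°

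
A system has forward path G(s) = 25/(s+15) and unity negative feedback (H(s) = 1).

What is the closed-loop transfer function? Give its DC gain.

T(s) = G/(1+GH) = [25/(s+15)] / [1 + 25/(s+15)] = 25/(s+15+25) = 25/(s+40). DC gain = 25/40 = 0.625.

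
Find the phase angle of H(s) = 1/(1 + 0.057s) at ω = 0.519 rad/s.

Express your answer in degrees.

Phase = -arctan(ωτ) = -arctan(0.519 × 0.057) = -1.7°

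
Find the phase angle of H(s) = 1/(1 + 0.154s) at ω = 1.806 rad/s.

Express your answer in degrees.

Phase = -arctan(ωτ) = -arctan(1.806 × 0.154) = -15.5°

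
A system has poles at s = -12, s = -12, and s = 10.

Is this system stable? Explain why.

Pole(s) at s = 10 are not in the left half-plane. System is unstable.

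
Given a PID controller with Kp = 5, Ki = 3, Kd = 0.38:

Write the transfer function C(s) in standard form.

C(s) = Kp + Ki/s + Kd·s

Substituting values: C(s) = 5 + 3/s + 0.38s = (0.38s² + 5s + 3)/s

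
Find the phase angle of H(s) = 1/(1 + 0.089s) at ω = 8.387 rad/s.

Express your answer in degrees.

Phase = -arctan(ωτ) = -arctan(8.387 × 0.089) = -36.7°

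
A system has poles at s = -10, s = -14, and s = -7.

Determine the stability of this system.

All poles are in the left half-plane. System is stable.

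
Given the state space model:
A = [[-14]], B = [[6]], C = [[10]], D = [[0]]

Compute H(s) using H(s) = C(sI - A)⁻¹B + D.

(sI - A)⁻¹ = 1/(s + 14). H(s) = 10 × 6/(s + 14) + 0 = 60/(s + 14).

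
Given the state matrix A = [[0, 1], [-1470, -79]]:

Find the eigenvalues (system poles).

det(A - λI) = λ² - (-79)λ + 1470 = (λ - (-30))(λ - (-49)). Eigenvalues: -30, -49.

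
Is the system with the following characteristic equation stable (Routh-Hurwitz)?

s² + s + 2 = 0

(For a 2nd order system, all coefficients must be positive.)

Coefficients: 1, 1, 2. All positive, so system is stable.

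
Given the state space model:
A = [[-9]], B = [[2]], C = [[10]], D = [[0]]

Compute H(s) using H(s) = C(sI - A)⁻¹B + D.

(sI - A)⁻¹ = 1/(s + 9). H(s) = 10 × 2/(s + 9) + 0 = 20/(s + 9).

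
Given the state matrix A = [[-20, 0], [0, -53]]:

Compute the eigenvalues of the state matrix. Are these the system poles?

For diagonal matrix, eigenvalues are diagonal entries: λ₁ = -20, λ₂ = -53. Eigenvalues of A = system poles.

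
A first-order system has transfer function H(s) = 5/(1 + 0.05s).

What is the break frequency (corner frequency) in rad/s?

Corner frequency = 1/τ = 1/0.05 = 20.0 rad/s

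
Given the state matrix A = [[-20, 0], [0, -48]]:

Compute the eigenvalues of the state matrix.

For diagonal matrix, eigenvalues are diagonal entries: λ₁ = -20, λ₂ = -48.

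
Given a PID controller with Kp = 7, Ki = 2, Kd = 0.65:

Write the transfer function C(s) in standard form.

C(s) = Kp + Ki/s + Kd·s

Substituting values: C(s) = 7 + 2/s + 0.65s = (0.65s² + 7s + 2)/s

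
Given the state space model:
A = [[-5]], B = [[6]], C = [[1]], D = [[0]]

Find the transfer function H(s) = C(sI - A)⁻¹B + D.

(sI - A)⁻¹ = 1/(s + 5). H(s) = 1 × 6/(s + 5) + 0 = 6/(s + 5).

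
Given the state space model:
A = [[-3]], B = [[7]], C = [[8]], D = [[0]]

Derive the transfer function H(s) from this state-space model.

(sI - A)⁻¹ = 1/(s + 3). H(s) = 8 × 7/(s + 3) + 0 = 56/(s + 3).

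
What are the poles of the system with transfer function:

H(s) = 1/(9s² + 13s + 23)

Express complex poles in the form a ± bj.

Discriminant = 13² - 4×9×23 = 169 - 828 = -659 < 0, so the poles are a complex conjugate pair s = (-13 ± j√659)/(2×9). Real part = -13/(2×9) = -13/18 ≈ -0.7222; imaginary part = ±√659/(2×9) ≈ 1.4262. Poles: s = -0.7222 ± 1.4262j.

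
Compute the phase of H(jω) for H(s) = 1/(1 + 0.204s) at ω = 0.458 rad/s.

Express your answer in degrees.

Phase = -arctan(ωτ) = -arctan(0.458 × 0.204) = -5.3°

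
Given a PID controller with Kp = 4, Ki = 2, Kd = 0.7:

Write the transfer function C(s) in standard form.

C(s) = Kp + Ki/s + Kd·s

Substituting values: C(s) = 4 + 2/s + 0.7s = (0.7s² + 4s + 2)/s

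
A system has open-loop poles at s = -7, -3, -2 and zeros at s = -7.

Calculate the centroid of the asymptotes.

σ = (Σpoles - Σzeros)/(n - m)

σ = (Σpoles - Σzeros)/(n - m) = (-12 - (-7))/(3 - 1) = -5/2 = -2.5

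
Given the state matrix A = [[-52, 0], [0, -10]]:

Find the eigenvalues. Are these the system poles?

For diagonal matrix, eigenvalues are diagonal entries: λ₁ = -52, λ₂ = -10. Eigenvalues of A = system poles.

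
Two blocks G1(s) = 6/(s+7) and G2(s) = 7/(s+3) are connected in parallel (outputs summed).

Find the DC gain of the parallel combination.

Parallel: G_eq = G1 + G2. DC gain = G1(0) + G2(0) = 6/7 + 7/3 = 0.8571 + 2.3333 = 3.1905.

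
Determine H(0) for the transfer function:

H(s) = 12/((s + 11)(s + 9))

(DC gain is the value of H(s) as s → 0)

DC gain = H(0) = 12/(11 × 9) = 12/99 = 0.1212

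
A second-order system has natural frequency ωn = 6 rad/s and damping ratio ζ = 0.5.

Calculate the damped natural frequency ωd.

ωd = ωn√(1 - ζ²) = 6√(1 - 0.5²) = 5.2 rad/s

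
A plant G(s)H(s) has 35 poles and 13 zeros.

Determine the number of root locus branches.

Root locus has n branches where n = number of poles = 35.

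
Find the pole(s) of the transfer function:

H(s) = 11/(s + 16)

Pole is where denominator = 0: s + 16 = 0, so s = -16.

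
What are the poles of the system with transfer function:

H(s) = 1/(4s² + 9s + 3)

Discriminant = 9² - 4×4×3 = 81 - 48 = 33 > 0, so two distinct real poles. Using quadratic formula: s = (-9 ± √33)/(2×4) = (-9 ± √33)/8, with √33 ≈ 5.7446. s₁ ≈ -0.4069, s₂ ≈ -1.8431. Poles: s₁ = -0.4069, s₂ = -1.8431.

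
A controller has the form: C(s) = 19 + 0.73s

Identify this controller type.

This is a Proportional-Derivative (PD) controller.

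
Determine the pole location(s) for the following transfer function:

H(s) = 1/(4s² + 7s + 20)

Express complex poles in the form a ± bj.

Discriminant = 7² - 4×4×20 = 49 - 320 = -271 < 0, so the poles are a complex conjugate pair s = (-7 ± j√271)/(2×4). Real part = -7/(2×4) = -7/8 = -0.875; imaginary part = ±√271/(2×4) ≈ 2.0578. Poles: s = -0.875 ± 2.0578j.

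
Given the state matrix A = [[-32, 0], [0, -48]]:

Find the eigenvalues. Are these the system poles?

For diagonal matrix, eigenvalues are diagonal entries: λ₁ = -32, λ₂ = -48. Eigenvalues of A = system poles.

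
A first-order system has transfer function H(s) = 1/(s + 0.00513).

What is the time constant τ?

For H(s) = 1/(s + 1/τ), the pole is at -1/τ = -0.00513, so τ = 1/0.00513 = 194.9 s.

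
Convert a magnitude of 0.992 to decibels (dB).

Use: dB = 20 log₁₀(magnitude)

dB = 20 log₁₀(0.992) = -0.1 dB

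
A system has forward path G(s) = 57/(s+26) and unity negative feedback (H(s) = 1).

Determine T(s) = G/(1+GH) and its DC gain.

T(s) = G/(1+GH) = [57/(s+26)] / [1 + 57/(s+26)] = 57/(s+26+57) = 57/(s+83). DC gain = 57/83 = 0.6867.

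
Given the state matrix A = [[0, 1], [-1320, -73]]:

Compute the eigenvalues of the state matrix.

det(A - λI) = λ² - (-73)λ + 1320 = (λ - (-33))(λ - (-40)). Eigenvalues: -33, -40.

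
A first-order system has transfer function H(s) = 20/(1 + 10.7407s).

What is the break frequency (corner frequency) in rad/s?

Corner frequency = 1/τ = 1/10.7407 = 0.093 rad/s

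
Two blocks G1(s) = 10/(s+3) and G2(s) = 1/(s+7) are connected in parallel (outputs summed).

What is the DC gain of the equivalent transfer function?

Parallel: G_eq = G1 + G2. DC gain = G1(0) + G2(0) = 10/3 + 1/7 = 3.3333 + 0.1429 = 3.4762.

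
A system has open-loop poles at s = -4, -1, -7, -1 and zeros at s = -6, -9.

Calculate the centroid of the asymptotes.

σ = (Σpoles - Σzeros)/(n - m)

σ = (Σpoles - Σzeros)/(n - m) = (-13 - (-15))/(4 - 2) = 2/2 = 1.0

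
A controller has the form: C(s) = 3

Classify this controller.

This is a Proportional (P) controller.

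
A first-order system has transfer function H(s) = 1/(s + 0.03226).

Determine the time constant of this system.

For H(s) = 1/(s + 1/τ), the pole is at -1/τ = -0.03226, so τ = 1/0.03226 = 31 s.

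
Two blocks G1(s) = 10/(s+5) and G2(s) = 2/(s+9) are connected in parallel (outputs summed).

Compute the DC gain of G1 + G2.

Parallel: G_eq = G1 + G2. DC gain = G1(0) + G2(0) = 10/5 + 2/9 = 2 + 0.2222 = 2.2222.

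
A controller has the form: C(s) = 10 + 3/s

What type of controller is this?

This is a Proportional-Integral (PI) controller.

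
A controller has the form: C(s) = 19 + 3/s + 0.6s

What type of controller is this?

This is a Proportional-Integral-Derivative (PID) controller.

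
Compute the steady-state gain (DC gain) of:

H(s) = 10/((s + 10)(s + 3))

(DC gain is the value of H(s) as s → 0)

DC gain = H(0) = 10/(10 × 3) = 10/30 = 0.3333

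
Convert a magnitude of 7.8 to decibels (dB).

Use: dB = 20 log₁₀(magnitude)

dB = 20 log₁₀(7.8) = 17.8 dB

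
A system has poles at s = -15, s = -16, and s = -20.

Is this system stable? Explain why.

All poles are in the left half-plane. System is stable.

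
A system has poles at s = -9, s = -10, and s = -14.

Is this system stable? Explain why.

All poles are in the left half-plane. System is stable.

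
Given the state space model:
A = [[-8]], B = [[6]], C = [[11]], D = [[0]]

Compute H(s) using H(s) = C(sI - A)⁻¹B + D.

(sI - A)⁻¹ = 1/(s + 8). H(s) = 11 × 6/(s + 8) + 0 = 66/(s + 8).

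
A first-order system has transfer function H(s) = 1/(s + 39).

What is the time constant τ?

For H(s) = 1/(s + 1/τ), the pole is at -1/τ = -39, so τ = 1/39 = 0.0256 s.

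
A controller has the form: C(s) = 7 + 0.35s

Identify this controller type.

This is a Proportional-Derivative (PD) controller.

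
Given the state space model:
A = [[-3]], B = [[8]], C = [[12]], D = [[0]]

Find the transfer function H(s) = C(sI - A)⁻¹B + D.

(sI - A)⁻¹ = 1/(s + 3). H(s) = 12 × 8/(s + 3) + 0 = 96/(s + 3).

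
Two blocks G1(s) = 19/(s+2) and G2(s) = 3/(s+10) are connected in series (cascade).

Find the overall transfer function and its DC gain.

Series: multiply transfer functions. G_eq = 19/(s+2) × 3/(s+10) = 57/((s+2)(s+10)). DC gain = 57/(2×10) = 2.85.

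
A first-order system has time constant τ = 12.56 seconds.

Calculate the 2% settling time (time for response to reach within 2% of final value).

For first-order system, 2% settling time ≈ 4τ = 4 × 12.56 = 50.24 s.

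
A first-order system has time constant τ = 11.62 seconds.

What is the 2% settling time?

For first-order system, 2% settling time ≈ 4τ = 4 × 11.62 = 46.48 s.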